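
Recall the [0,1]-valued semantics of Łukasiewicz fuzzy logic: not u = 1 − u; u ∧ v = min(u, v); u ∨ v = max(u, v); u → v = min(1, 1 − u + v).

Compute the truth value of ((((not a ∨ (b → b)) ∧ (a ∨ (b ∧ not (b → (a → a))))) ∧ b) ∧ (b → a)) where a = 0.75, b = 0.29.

not a: Łukasiewicz ¬ gives 1 − 0.75 = 0.25
(b → b): min(1, 1 − 0.29 + 0.29) = 1
(not a ∨ (b → b)) = max(0.25, 1) = 1
(a → a): min(1, 1 − 0.75 + 0.75) = 1
(b → (a → a)): min(1, 1 − 0.29 + 1) = 1
not (b → (a → a)): Łukasiewicz ¬ gives 1 − 1 = 0
(b ∧ not (b → (a → a))) = min(0.29, 0) = 0
(a ∨ (b ∧ not (b → (a → a)))) = max(0.75, 0) = 0.75
((not a ∨ (b → b)) ∧ (a ∨ (b ∧ not (b → (a → a))))) = min(1, 0.75) = 0.75
(((not a ∨ (b → b)) ∧ (a ∨ (b ∧ not (b → (a → a))))) ∧ b) = min(0.75, 0.29) = 0.29
(b → a): min(1, 1 − 0.29 + 0.75) = 1
((((not a ∨ (b → b)) ∧ (a ∨ (b ∧ not (b → (a → a))))) ∧ b) ∧ (b → a)) = min(0.29, 1) = 0.29

0.29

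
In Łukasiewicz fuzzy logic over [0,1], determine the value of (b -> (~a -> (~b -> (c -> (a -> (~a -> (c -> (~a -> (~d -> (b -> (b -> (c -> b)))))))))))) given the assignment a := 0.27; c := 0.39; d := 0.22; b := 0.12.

1.00

~a: Łukasiewicz ¬ gives 1 − 0.27 = 0.73
~b: Łukasiewicz ¬ gives 1 − 0.12 = 0.88
~a: Łukasiewicz ¬ gives 1 − 0.27 = 0.73
~a: Łukasiewicz ¬ gives 1 − 0.27 = 0.73
~d: Łukasiewicz ¬ gives 1 − 0.22 = 0.78
(c -> b): min(1, 1 − 0.39 + 0.12) = 0.73
(b -> (c -> b)): min(1, 1 − 0.12 + 0.73) = 1
(b -> (b -> (c -> b))): min(1, 1 − 0.12 + 1) = 1
(~d -> (b -> (b -> (c -> b)))): min(1, 1 − 0.78 + 1) = 1
(~a -> (~d -> (b -> (b -> (c -> b))))): min(1, 1 − 0.73 + 1) = 1
(c -> (~a -> (~d -> (b -> (b -> (c -> b)))))): min(1, 1 − 0.39 + 1) = 1
(~a -> (c -> (~a -> (~d -> (b -> (b -> (c -> b))))))): min(1, 1 − 0.73 + 1) = 1
(a -> (~a -> (c -> (~a -> (~d -> (b -> (b -> (c -> b)))))))): min(1, 1 − 0.27 + 1) = 1
(c -> (a -> (~a -> (c -> (~a -> (~d -> (b -> (b -> (c -> b))))))))): min(1, 1 − 0.39 + 1) = 1
(~b -> (c -> (a -> (~a -> (c -> (~a -> (~d -> (b -> (b -> (c -> b)))))))))): min(1, 1 − 0.88 + 1) = 1
(~a -> (~b -> (c -> (a -> (~a -> (c -> (~a -> (~d -> (b -> (b -> (c -> b))))))))))): min(1, 1 − 0.73 + 1) = 1
(b -> (~a -> (~b -> (c -> (a -> (~a -> (c -> (~a -> (~d -> (b -> (b -> (c -> b)))))))))))): min(1, 1 − 0.12 + 1) = 1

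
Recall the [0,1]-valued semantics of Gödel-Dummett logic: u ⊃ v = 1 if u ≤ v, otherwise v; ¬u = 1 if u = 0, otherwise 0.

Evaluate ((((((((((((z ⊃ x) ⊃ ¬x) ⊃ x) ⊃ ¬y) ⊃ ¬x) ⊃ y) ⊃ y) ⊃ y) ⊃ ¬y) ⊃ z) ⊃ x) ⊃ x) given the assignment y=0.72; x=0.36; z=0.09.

1.00

(z ⊃ x): 0.09 ≤ 0.36, so result = 1
¬x: Gödel ¬ of 0.36 = 0 (operand ≠ 0)
((z ⊃ x) ⊃ ¬x): 1 > 0, so result = 0
(((z ⊃ x) ⊃ ¬x) ⊃ x): 0 ≤ 0.36, so result = 1
¬y: Gödel ¬ of 0.72 = 0 (operand ≠ 0)
((((z ⊃ x) ⊃ ¬x) ⊃ x) ⊃ ¬y): 1 > 0, so result = 0
¬x: Gödel ¬ of 0.36 = 0 (operand ≠ 0)
(((((z ⊃ x) ⊃ ¬x) ⊃ x) ⊃ ¬y) ⊃ ¬x): 0 ≤ 0, so result = 1
((((((z ⊃ x) ⊃ ¬x) ⊃ x) ⊃ ¬y) ⊃ ¬x) ⊃ y): 1 > 0.72, so result = 0.72
(((((((z ⊃ x) ⊃ ¬x) ⊃ x) ⊃ ¬y) ⊃ ¬x) ⊃ y) ⊃ y): 0.72 ≤ 0.72, so result = 1
((((((((z ⊃ x) ⊃ ¬x) ⊃ x) ⊃ ¬y) ⊃ ¬x) ⊃ y) ⊃ y) ⊃ y): 1 > 0.72, so result = 0.72
¬y: Gödel ¬ of 0.72 = 0 (operand ≠ 0)
(((((((((z ⊃ x) ⊃ ¬x) ⊃ x) ⊃ ¬y) ⊃ ¬x) ⊃ y) ⊃ y) ⊃ y) ⊃ ¬y): 0.72 > 0, so result = 0
((((((((((z ⊃ x) ⊃ ¬x) ⊃ x) ⊃ ¬y) ⊃ ¬x) ⊃ y) ⊃ y) ⊃ y) ⊃ ¬y) ⊃ z): 0 ≤ 0.09, so result = 1
(((((((((((z ⊃ x) ⊃ ¬x) ⊃ x) ⊃ ¬y) ⊃ ¬x) ⊃ y) ⊃ y) ⊃ y) ⊃ ¬y) ⊃ z) ⊃ x): 1 > 0.36, so result = 0.36
((((((((((((z ⊃ x) ⊃ ¬x) ⊃ x) ⊃ ¬y) ⊃ ¬x) ⊃ y) ⊃ y) ⊃ y) ⊃ ¬y) ⊃ z) ⊃ x) ⊃ x): 0.36 ≤ 0.36, so result = 1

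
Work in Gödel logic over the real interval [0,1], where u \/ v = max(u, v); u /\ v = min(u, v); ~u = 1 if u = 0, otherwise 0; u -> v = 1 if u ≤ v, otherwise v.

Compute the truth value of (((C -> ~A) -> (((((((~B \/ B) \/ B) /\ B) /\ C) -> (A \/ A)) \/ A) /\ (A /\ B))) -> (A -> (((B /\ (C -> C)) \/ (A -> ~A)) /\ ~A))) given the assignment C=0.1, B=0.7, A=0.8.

~A: Gödel ¬ of 0.8 = 0 (operand ≠ 0)
(C -> ~A): 0.1 > 0, so result = 0
~B: Gödel ¬ of 0.7 = 0 (operand ≠ 0)
(~B \/ B) = max(0, 0.7) = 0.7
((~B \/ B) \/ B) = max(0.7, 0.7) = 0.7
(((~B \/ B) \/ B) /\ B) = min(0.7, 0.7) = 0.7
((((~B \/ B) \/ B) /\ B) /\ C) = min(0.7, 0.1) = 0.1
(A \/ A) = max(0.8, 0.8) = 0.8
(((((~B \/ B) \/ B) /\ B) /\ C) -> (A \/ A)): 0.1 ≤ 0.8, so result = 1
((((((~B \/ B) \/ B) /\ B) /\ C) -> (A \/ A)) \/ A) = max(1, 0.8) = 1
(A /\ B) = min(0.8, 0.7) = 0.7
(((((((~B \/ B) \/ B) /\ B) /\ C) -> (A \/ A)) \/ A) /\ (A /\ B)) = min(1, 0.7) = 0.7
((C -> ~A) -> (((((((~B \/ B) \/ B) /\ B) /\ C) -> (A \/ A)) \/ A) /\ (A /\ B))): 0 ≤ 0.7, so result = 1
(C -> C): 0.1 ≤ 0.1, so result = 1
(B /\ (C -> C)) = min(0.7, 1) = 0.7
~A: Gödel ¬ of 0.8 = 0 (operand ≠ 0)
(A -> ~A): 0.8 > 0, so result = 0
((B /\ (C -> C)) \/ (A -> ~A)) = max(0.7, 0) = 0.7
~A: Gödel ¬ of 0.8 = 0 (operand ≠ 0)
(((B /\ (C -> C)) \/ (A -> ~A)) /\ ~A) = min(0.7, 0) = 0
(A -> (((B /\ (C -> C)) \/ (A -> ~A)) /\ ~A)): 0.8 > 0, so result = 0
(((C -> ~A) -> (((((((~B \/ B) \/ B) /\ B) /\ C) -> (A \/ A)) \/ A) /\ (A /\ B))) -> (A -> (((B /\ (C -> C)) \/ (A -> ~A)) /\ ~A))): 1 > 0, so result = 0

0.00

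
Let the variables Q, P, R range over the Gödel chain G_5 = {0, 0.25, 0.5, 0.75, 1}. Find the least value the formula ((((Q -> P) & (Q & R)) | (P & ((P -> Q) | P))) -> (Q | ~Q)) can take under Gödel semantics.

The minimum is attained at Q = 0.25, P = 0.5, R = 0:
  (Q -> P): 0.25 ≤ 0.5, so result = 1
  (Q & R) = min(0.25, 0) = 0
  ((Q -> P) & (Q & R)) = min(1, 0) = 0
  (P -> Q): 0.5 > 0.25, so result = 0.25
  ((P -> Q) | P) = max(0.25, 0.5) = 0.5
  (P & ((P -> Q) | P)) = min(0.5, 0.5) = 0.5
  (((Q -> P) & (Q & R)) | (P & ((P -> Q) | P))) = max(0, 0.5) = 0.5
  ~Q: Gödel ¬ of 0.25 = 0 (operand ≠ 0)
  (Q | ~Q) = max(0.25, 0) = 0.25
  ((((Q -> P) & (Q & R)) | (P & ((P -> Q) | P))) -> (Q | ~Q)): 0.5 > 0.25, so result = 0.25
Checking all 125 assignments confirms none give a value below 0.25.

0.25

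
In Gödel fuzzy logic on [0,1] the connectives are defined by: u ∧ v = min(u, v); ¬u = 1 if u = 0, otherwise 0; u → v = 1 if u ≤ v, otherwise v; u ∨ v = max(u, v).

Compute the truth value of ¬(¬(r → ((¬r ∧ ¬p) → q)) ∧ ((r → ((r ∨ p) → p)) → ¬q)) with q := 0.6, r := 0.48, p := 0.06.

¬r: Gödel ¬ of 0.48 = 0 (operand ≠ 0)
¬p: Gödel ¬ of 0.06 = 0 (operand ≠ 0)
(¬r ∧ ¬p) = min(0, 0) = 0
((¬r ∧ ¬p) → q): 0 ≤ 0.6, so result = 1
(r → ((¬r ∧ ¬p) → q)): 0.48 ≤ 1, so result = 1
¬(r → ((¬r ∧ ¬p) → q)): Gödel ¬ of 1 = 0 (operand ≠ 0)
(r ∨ p) = max(0.48, 0.06) = 0.48
((r ∨ p) → p): 0.48 > 0.06, so result = 0.06
(r → ((r ∨ p) → p)): 0.48 > 0.06, so result = 0.06
¬q: Gödel ¬ of 0.6 = 0 (operand ≠ 0)
((r → ((r ∨ p) → p)) → ¬q): 0.06 > 0, so result = 0
(¬(r → ((¬r ∧ ¬p) → q)) ∧ ((r → ((r ∨ p) → p)) → ¬q)) = min(0, 0) = 0
¬(¬(r → ((¬r ∧ ¬p) → q)) ∧ ((r → ((r ∨ p) → p)) → ¬q)): Gödel ¬ of 0 = 1 (operand is 0)

1.00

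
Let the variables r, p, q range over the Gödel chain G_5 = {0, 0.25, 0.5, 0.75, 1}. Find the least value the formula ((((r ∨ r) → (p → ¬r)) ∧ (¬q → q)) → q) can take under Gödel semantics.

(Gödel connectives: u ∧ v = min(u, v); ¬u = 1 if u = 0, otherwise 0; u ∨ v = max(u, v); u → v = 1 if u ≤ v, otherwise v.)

0.25

The minimum is attained at r = 0, p = 0, q = 0.25:
  (r ∨ r) = max(0, 0) = 0
  ¬r: Gödel ¬ of 0 = 1 (operand is 0)
  (p → ¬r): 0 ≤ 1, so result = 1
  ((r ∨ r) → (p → ¬r)): 0 ≤ 1, so result = 1
  ¬q: Gödel ¬ of 0.25 = 0 (operand ≠ 0)
  (¬q → q): 0 ≤ 0.25, so result = 1
  (((r ∨ r) → (p → ¬r)) ∧ (¬q → q)) = min(1, 1) = 1
  ((((r ∨ r) → (p → ¬r)) ∧ (¬q → q)) → q): 1 > 0.25, so result = 0.25
Checking all 125 assignments confirms none give a value below 0.25.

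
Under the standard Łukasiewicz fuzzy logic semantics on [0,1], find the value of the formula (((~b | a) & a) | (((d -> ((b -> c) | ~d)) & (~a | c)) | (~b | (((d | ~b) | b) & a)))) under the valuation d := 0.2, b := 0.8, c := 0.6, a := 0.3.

~b: Łukasiewicz ¬ gives 1 − 0.8 = 0.2
(~b | a) = max(0.2, 0.3) = 0.3
((~b | a) & a) = min(0.3, 0.3) = 0.3
(b -> c): min(1, 1 − 0.8 + 0.6) = 0.8
~d: Łukasiewicz ¬ gives 1 − 0.2 = 0.8
((b -> c) | ~d) = max(0.8, 0.8) = 0.8
(d -> ((b -> c) | ~d)): min(1, 1 − 0.2 + 0.8) = 1
~a: Łukasiewicz ¬ gives 1 − 0.3 = 0.7
(~a | c) = max(0.7, 0.6) = 0.7
((d -> ((b -> c) | ~d)) & (~a | c)) = min(1, 0.7) = 0.7
~b: Łukasiewicz ¬ gives 1 − 0.8 = 0.2
~b: Łukasiewicz ¬ gives 1 − 0.8 = 0.2
(d | ~b) = max(0.2, 0.2) = 0.2
((d | ~b) | b) = max(0.2, 0.8) = 0.8
(((d | ~b) | b) & a) = min(0.8, 0.3) = 0.3
(~b | (((d | ~b) | b) & a)) = max(0.2, 0.3) = 0.3
(((d -> ((b -> c) | ~d)) & (~a | c)) | (~b | (((d | ~b) | b) & a))) = max(0.7, 0.3) = 0.7
(((~b | a) & a) | (((d -> ((b -> c) | ~d)) & (~a | c)) | (~b | (((d | ~b) | b) & a)))) = max(0.3, 0.7) = 0.7

0.70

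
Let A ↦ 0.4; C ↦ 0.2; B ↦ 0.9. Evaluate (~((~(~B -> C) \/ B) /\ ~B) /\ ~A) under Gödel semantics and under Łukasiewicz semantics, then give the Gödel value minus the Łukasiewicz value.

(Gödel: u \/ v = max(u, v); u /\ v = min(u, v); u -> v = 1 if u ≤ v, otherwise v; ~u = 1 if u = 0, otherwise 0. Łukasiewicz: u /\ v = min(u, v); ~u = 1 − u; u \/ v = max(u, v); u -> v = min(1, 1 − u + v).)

Gödel evaluation:
  ~B: Gödel ¬ of 0.9 = 0 (operand ≠ 0)
  (~B -> C): 0 ≤ 0.2, so result = 1
  ~(~B -> C): Gödel ¬ of 1 = 0 (operand ≠ 0)
  (~(~B -> C) \/ B) = max(0, 0.9) = 0.9
  ~B: Gödel ¬ of 0.9 = 0 (operand ≠ 0)
  ((~(~B -> C) \/ B) /\ ~B) = min(0.9, 0) = 0
  ~((~(~B -> C) \/ B) /\ ~B): Gödel ¬ of 0 = 1 (operand is 0)
  ~A: Gödel ¬ of 0.4 = 0 (operand ≠ 0)
  (~((~(~B -> C) \/ B) /\ ~B) /\ ~A) = min(1, 0) = 0
  Gödel value = 0
Łukasiewicz evaluation:
  ~B: Łukasiewicz ¬ gives 1 − 0.9 = 0.1
  (~B -> C): min(1, 1 − 0.1 + 0.2) = 1
  ~(~B -> C): Łukasiewicz ¬ gives 1 − 1 = 0
  (~(~B -> C) \/ B) = max(0, 0.9) = 0.9
  ~B: Łukasiewicz ¬ gives 1 − 0.9 = 0.1
  ((~(~B -> C) \/ B) /\ ~B) = min(0.9, 0.1) = 0.1
  ~((~(~B -> C) \/ B) /\ ~B): Łukasiewicz ¬ gives 1 − 0.1 = 0.9
  ~A: Łukasiewicz ¬ gives 1 − 0.4 = 0.6
  (~((~(~B -> C) \/ B) /\ ~B) /\ ~A) = min(0.9, 0.6) = 0.6
  Łukasiewicz value = 0.6
Difference: 0 − 0.6 = -0.60

-0.60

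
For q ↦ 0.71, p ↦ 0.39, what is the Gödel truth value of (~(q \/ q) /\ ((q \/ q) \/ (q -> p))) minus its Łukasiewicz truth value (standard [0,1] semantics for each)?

-0.29

Gödel evaluation:
  (q \/ q) = max(0.71, 0.71) = 0.71
  ~(q \/ q): Gödel ¬ of 0.71 = 0 (operand ≠ 0)
  (q \/ q) = max(0.71, 0.71) = 0.71
  (q -> p): 0.71 > 0.39, so result = 0.39
  ((q \/ q) \/ (q -> p)) = max(0.71, 0.39) = 0.71
  (~(q \/ q) /\ ((q \/ q) \/ (q -> p))) = min(0, 0.71) = 0
  Gödel value = 0
Łukasiewicz evaluation:
  (q \/ q) = max(0.71, 0.71) = 0.71
  ~(q \/ q): Łukasiewicz ¬ gives 1 − 0.71 = 0.29
  (q \/ q) = max(0.71, 0.71) = 0.71
  (q -> p): min(1, 1 − 0.71 + 0.39) = 0.68
  ((q \/ q) \/ (q -> p)) = max(0.71, 0.68) = 0.71
  (~(q \/ q) /\ ((q \/ q) \/ (q -> p))) = min(0.29, 0.71) = 0.29
  Łukasiewicz value = 0.29
Difference: 0 − 0.29 = -0.29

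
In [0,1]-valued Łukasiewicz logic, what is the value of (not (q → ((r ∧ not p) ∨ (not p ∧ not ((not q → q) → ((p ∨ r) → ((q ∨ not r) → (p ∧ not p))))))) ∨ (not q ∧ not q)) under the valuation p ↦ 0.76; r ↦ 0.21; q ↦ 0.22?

0.78

not p: Łukasiewicz ¬ gives 1 − 0.76 = 0.24
(r ∧ not p) = min(0.21, 0.24) = 0.21
not p: Łukasiewicz ¬ gives 1 − 0.76 = 0.24
not q: Łukasiewicz ¬ gives 1 − 0.22 = 0.78
(not q → q): min(1, 1 − 0.78 + 0.22) = 0.44
(p ∨ r) = max(0.76, 0.21) = 0.76
not r: Łukasiewicz ¬ gives 1 − 0.21 = 0.79
(q ∨ not r) = max(0.22, 0.79) = 0.79
not p: Łukasiewicz ¬ gives 1 − 0.76 = 0.24
(p ∧ not p) = min(0.76, 0.24) = 0.24
((q ∨ not r) → (p ∧ not p)): min(1, 1 − 0.79 + 0.24) = 0.45
((p ∨ r) → ((q ∨ not r) → (p ∧ not p))): min(1, 1 − 0.76 + 0.45) = 0.69
((not q → q) → ((p ∨ r) → ((q ∨ not r) → (p ∧ not p)))): min(1, 1 − 0.44 + 0.69) = 1
not ((not q → q) → ((p ∨ r) → ((q ∨ not r) → (p ∧ not p)))): Łukasiewicz ¬ gives 1 − 1 = 0
(not p ∧ not ((not q → q) → ((p ∨ r) → ((q ∨ not r) → (p ∧ not p))))) = min(0.24, 0) = 0
((r ∧ not p) ∨ (not p ∧ not ((not q → q) → ((p ∨ r) → ((q ∨ not r) → (p ∧ not p)))))) = max(0.21, 0) = 0.21
(q → ((r ∧ not p) ∨ (not p ∧ not ((not q → q) → ((p ∨ r) → ((q ∨ not r) → (p ∧ not p))))))): min(1, 1 − 0.22 + 0.21) = 0.99
not (q → ((r ∧ not p) ∨ (not p ∧ not ((not q → q) → ((p ∨ r) → ((q ∨ not r) → (p ∧ not p))))))): Łukasiewicz ¬ gives 1 − 0.99 = 0.01
not q: Łukasiewicz ¬ gives 1 − 0.22 = 0.78
not q: Łukasiewicz ¬ gives 1 − 0.22 = 0.78
(not q ∧ not q) = min(0.78, 0.78) = 0.78
(not (q → ((r ∧ not p) ∨ (not p ∧ not ((not q → q) → ((p ∨ r) → ((q ∨ not r) → (p ∧ not p))))))) ∨ (not q ∧ not q)) = max(0.01, 0.78) = 0.78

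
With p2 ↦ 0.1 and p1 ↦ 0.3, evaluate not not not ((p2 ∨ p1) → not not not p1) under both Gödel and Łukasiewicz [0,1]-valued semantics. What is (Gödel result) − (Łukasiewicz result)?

Gödel evaluation:
  (p2 ∨ p1) = max(0.1, 0.3) = 0.3
  not p1: Gödel ¬ of 0.3 = 0 (operand ≠ 0)
  not not p1: Gödel ¬ of 0 = 1 (operand is 0)
  not not not p1: Gödel ¬ of 1 = 0 (operand ≠ 0)
  ((p2 ∨ p1) → not not not p1): 0.3 > 0, so result = 0
  not ((p2 ∨ p1) → not not not p1): Gödel ¬ of 0 = 1 (operand is 0)
  not not ((p2 ∨ p1) → not not not p1): Gödel ¬ of 1 = 0 (operand ≠ 0)
  not not not ((p2 ∨ p1) → not not not p1): Gödel ¬ of 0 = 1 (operand is 0)
  Gödel value = 1
Łukasiewicz evaluation:
  (p2 ∨ p1) = max(0.1, 0.3) = 0.3
  not p1: Łukasiewicz ¬ gives 1 − 0.3 = 0.7
  not not p1: Łukasiewicz ¬ gives 1 − 0.7 = 0.3
  not not not p1: Łukasiewicz ¬ gives 1 − 0.3 = 0.7
  ((p2 ∨ p1) → not not not p1): min(1, 1 − 0.3 + 0.7) = 1
  not ((p2 ∨ p1) → not not not p1): Łukasiewicz ¬ gives 1 − 1 = 0
  not not ((p2 ∨ p1) → not not not p1): Łukasiewicz ¬ gives 1 − 0 = 1
  not not not ((p2 ∨ p1) → not not not p1): Łukasiewicz ¬ gives 1 − 1 = 0
  Łukasiewicz value = 0
Difference: 1 − 0 = 1.00

1.00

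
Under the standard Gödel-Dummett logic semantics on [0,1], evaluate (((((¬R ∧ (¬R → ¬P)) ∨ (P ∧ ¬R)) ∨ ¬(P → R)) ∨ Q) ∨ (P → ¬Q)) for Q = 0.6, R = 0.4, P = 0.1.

0.60

¬R: Gödel ¬ of 0.4 = 0 (operand ≠ 0)
¬R: Gödel ¬ of 0.4 = 0 (operand ≠ 0)
¬P: Gödel ¬ of 0.1 = 0 (operand ≠ 0)
(¬R → ¬P): 0 ≤ 0, so result = 1
(¬R ∧ (¬R → ¬P)) = min(0, 1) = 0
¬R: Gödel ¬ of 0.4 = 0 (operand ≠ 0)
(P ∧ ¬R) = min(0.1, 0) = 0
((¬R ∧ (¬R → ¬P)) ∨ (P ∧ ¬R)) = max(0, 0) = 0
(P → R): 0.1 ≤ 0.4, so result = 1
¬(P → R): Gödel ¬ of 1 = 0 (operand ≠ 0)
(((¬R ∧ (¬R → ¬P)) ∨ (P ∧ ¬R)) ∨ ¬(P → R)) = max(0, 0) = 0
((((¬R ∧ (¬R → ¬P)) ∨ (P ∧ ¬R)) ∨ ¬(P → R)) ∨ Q) = max(0, 0.6) = 0.6
¬Q: Gödel ¬ of 0.6 = 0 (operand ≠ 0)
(P → ¬Q): 0.1 > 0, so result = 0
(((((¬R ∧ (¬R → ¬P)) ∨ (P ∧ ¬R)) ∨ ¬(P → R)) ∨ Q) ∨ (P → ¬Q)) = max(0.6, 0) = 0.6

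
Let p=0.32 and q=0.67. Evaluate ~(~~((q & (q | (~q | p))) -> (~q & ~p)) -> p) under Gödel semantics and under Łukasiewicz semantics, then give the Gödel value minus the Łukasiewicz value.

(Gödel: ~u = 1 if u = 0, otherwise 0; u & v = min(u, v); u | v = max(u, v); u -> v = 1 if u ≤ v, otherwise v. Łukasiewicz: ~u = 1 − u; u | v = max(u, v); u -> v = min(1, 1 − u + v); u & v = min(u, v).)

Gödel evaluation:
  ~q: Gödel ¬ of 0.67 = 0 (operand ≠ 0)
  (~q | p) = max(0, 0.32) = 0.32
  (q | (~q | p)) = max(0.67, 0.32) = 0.67
  (q & (q | (~q | p))) = min(0.67, 0.67) = 0.67
  ~q: Gödel ¬ of 0.67 = 0 (operand ≠ 0)
  ~p: Gödel ¬ of 0.32 = 0 (operand ≠ 0)
  (~q & ~p) = min(0, 0) = 0
  ((q & (q | (~q | p))) -> (~q & ~p)): 0.67 > 0, so result = 0
  ~((q & (q | (~q | p))) -> (~q & ~p)): Gödel ¬ of 0 = 1 (operand is 0)
  ~~((q & (q | (~q | p))) -> (~q & ~p)): Gödel ¬ of 1 = 0 (operand ≠ 0)
  (~~((q & (q | (~q | p))) -> (~q & ~p)) -> p): 0 ≤ 0.32, so result = 1
  ~(~~((q & (q | (~q | p))) -> (~q & ~p)) -> p): Gödel ¬ of 1 = 0 (operand ≠ 0)
  Gödel value = 0
Łukasiewicz evaluation:
  ~q: Łukasiewicz ¬ gives 1 − 0.67 = 0.33
  (~q | p) = max(0.33, 0.32) = 0.33
  (q | (~q | p)) = max(0.67, 0.33) = 0.67
  (q & (q | (~q | p))) = min(0.67, 0.67) = 0.67
  ~q: Łukasiewicz ¬ gives 1 − 0.67 = 0.33
  ~p: Łukasiewicz ¬ gives 1 − 0.32 = 0.68
  (~q & ~p) = min(0.33, 0.68) = 0.33
  ((q & (q | (~q | p))) -> (~q & ~p)): min(1, 1 − 0.67 + 0.33) = 0.66
  ~((q & (q | (~q | p))) -> (~q & ~p)): Łukasiewicz ¬ gives 1 − 0.66 = 0.34
  ~~((q & (q | (~q | p))) -> (~q & ~p)): Łukasiewicz ¬ gives 1 − 0.34 = 0.66
  (~~((q & (q | (~q | p))) -> (~q & ~p)) -> p): min(1, 1 − 0.66 + 0.32) = 0.66
  ~(~~((q & (q | (~q | p))) -> (~q & ~p)) -> p): Łukasiewicz ¬ gives 1 − 0.66 = 0.34
  Łukasiewicz value = 0.34
Difference: 0 − 0.34 = -0.34

-0.34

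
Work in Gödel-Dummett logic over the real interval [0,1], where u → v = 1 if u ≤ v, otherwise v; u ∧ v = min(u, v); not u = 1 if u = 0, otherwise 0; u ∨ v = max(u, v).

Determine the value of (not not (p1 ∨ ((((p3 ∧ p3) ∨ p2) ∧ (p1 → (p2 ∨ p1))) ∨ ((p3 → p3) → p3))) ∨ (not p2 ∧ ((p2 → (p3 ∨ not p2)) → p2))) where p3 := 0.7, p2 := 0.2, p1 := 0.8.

(p3 ∧ p3) = min(0.7, 0.7) = 0.7
((p3 ∧ p3) ∨ p2) = max(0.7, 0.2) = 0.7
(p2 ∨ p1) = max(0.2, 0.8) = 0.8
(p1 → (p2 ∨ p1)): 0.8 ≤ 0.8, so result = 1
(((p3 ∧ p3) ∨ p2) ∧ (p1 → (p2 ∨ p1))) = min(0.7, 1) = 0.7
(p3 → p3): 0.7 ≤ 0.7, so result = 1
((p3 → p3) → p3): 1 > 0.7, so result = 0.7
((((p3 ∧ p3) ∨ p2) ∧ (p1 → (p2 ∨ p1))) ∨ ((p3 → p3) → p3)) = max(0.7, 0.7) = 0.7
(p1 ∨ ((((p3 ∧ p3) ∨ p2) ∧ (p1 → (p2 ∨ p1))) ∨ ((p3 → p3) → p3))) = max(0.8, 0.7) = 0.8
not (p1 ∨ ((((p3 ∧ p3) ∨ p2) ∧ (p1 → (p2 ∨ p1))) ∨ ((p3 → p3) → p3))): Gödel ¬ of 0.8 = 0 (operand ≠ 0)
not not (p1 ∨ ((((p3 ∧ p3) ∨ p2) ∧ (p1 → (p2 ∨ p1))) ∨ ((p3 → p3) → p3))): Gödel ¬ of 0 = 1 (operand is 0)
not p2: Gödel ¬ of 0.2 = 0 (operand ≠ 0)
not p2: Gödel ¬ of 0.2 = 0 (operand ≠ 0)
(p3 ∨ not p2) = max(0.7, 0) = 0.7
(p2 → (p3 ∨ not p2)): 0.2 ≤ 0.7, so result = 1
((p2 → (p3 ∨ not p2)) → p2): 1 > 0.2, so result = 0.2
(not p2 ∧ ((p2 → (p3 ∨ not p2)) → p2)) = min(0, 0.2) = 0
(not not (p1 ∨ ((((p3 ∧ p3) ∨ p2) ∧ (p1 → (p2 ∨ p1))) ∨ ((p3 → p3) → p3))) ∨ (not p2 ∧ ((p2 → (p3 ∨ not p2)) → p2))) = max(1, 0) = 1

1.00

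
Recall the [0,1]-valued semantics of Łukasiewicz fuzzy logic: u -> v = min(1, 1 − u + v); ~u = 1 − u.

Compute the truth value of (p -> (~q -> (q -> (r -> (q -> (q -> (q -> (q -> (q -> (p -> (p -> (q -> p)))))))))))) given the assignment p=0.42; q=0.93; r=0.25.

1.00

~q: Łukasiewicz ¬ gives 1 − 0.93 = 0.07
(q -> p): min(1, 1 − 0.93 + 0.42) = 0.49
(p -> (q -> p)): min(1, 1 − 0.42 + 0.49) = 1
(p -> (p -> (q -> p))): min(1, 1 − 0.42 + 1) = 1
(q -> (p -> (p -> (q -> p)))): min(1, 1 − 0.93 + 1) = 1
(q -> (q -> (p -> (p -> (q -> p))))): min(1, 1 − 0.93 + 1) = 1
(q -> (q -> (q -> (p -> (p -> (q -> p)))))): min(1, 1 − 0.93 + 1) = 1
(q -> (q -> (q -> (q -> (p -> (p -> (q -> p))))))): min(1, 1 − 0.93 + 1) = 1
(q -> (q -> (q -> (q -> (q -> (p -> (p -> (q -> p)))))))): min(1, 1 − 0.93 + 1) = 1
(r -> (q -> (q -> (q -> (q -> (q -> (p -> (p -> (q -> p))))))))): min(1, 1 − 0.25 + 1) = 1
(q -> (r -> (q -> (q -> (q -> (q -> (q -> (p -> (p -> (q -> p)))))))))): min(1, 1 − 0.93 + 1) = 1
(~q -> (q -> (r -> (q -> (q -> (q -> (q -> (q -> (p -> (p -> (q -> p))))))))))): min(1, 1 − 0.07 + 1) = 1
(p -> (~q -> (q -> (r -> (q -> (q -> (q -> (q -> (q -> (p -> (p -> (q -> p)))))))))))): min(1, 1 − 0.42 + 1) = 1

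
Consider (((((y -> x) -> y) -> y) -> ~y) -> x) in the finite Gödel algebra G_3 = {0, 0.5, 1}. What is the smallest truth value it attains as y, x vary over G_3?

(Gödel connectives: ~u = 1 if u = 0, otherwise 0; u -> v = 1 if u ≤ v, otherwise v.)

The minimum is attained at y = 0, x = 0:
  (y -> x): 0 ≤ 0, so result = 1
  ((y -> x) -> y): 1 > 0, so result = 0
  (((y -> x) -> y) -> y): 0 ≤ 0, so result = 1
  ~y: Gödel ¬ of 0 = 1 (operand is 0)
  ((((y -> x) -> y) -> y) -> ~y): 1 ≤ 1, so result = 1
  (((((y -> x) -> y) -> y) -> ~y) -> x): 1 > 0, so result = 0
Checking all 9 assignments confirms none give a value below 0.00.

0.00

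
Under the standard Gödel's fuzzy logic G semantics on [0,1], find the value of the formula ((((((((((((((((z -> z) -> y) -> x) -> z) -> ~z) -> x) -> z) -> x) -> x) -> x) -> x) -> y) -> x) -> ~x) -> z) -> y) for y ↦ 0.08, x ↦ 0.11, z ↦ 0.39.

(z -> z): 0.39 ≤ 0.39, so result = 1
((z -> z) -> y): 1 > 0.08, so result = 0.08
(((z -> z) -> y) -> x): 0.08 ≤ 0.11, so result = 1
((((z -> z) -> y) -> x) -> z): 1 > 0.39, so result = 0.39
~z: Gödel ¬ of 0.39 = 0 (operand ≠ 0)
(((((z -> z) -> y) -> x) -> z) -> ~z): 0.39 > 0, so result = 0
((((((z -> z) -> y) -> x) -> z) -> ~z) -> x): 0 ≤ 0.11, so result = 1
(((((((z -> z) -> y) -> x) -> z) -> ~z) -> x) -> z): 1 > 0.39, so result = 0.39
((((((((z -> z) -> y) -> x) -> z) -> ~z) -> x) -> z) -> x): 0.39 > 0.11, so result = 0.11
(((((((((z -> z) -> y) -> x) -> z) -> ~z) -> x) -> z) -> x) -> x): 0.11 ≤ 0.11, so result = 1
((((((((((z -> z) -> y) -> x) -> z) -> ~z) -> x) -> z) -> x) -> x) -> x): 1 > 0.11, so result = 0.11
(((((((((((z -> z) -> y) -> x) -> z) -> ~z) -> x) -> z) -> x) -> x) -> x) -> x): 0.11 ≤ 0.11, so result = 1
((((((((((((z -> z) -> y) -> x) -> z) -> ~z) -> x) -> z) -> x) -> x) -> x) -> x) -> y): 1 > 0.08, so result = 0.08
(((((((((((((z -> z) -> y) -> x) -> z) -> ~z) -> x) -> z) -> x) -> x) -> x) -> x) -> y) -> x): 0.08 ≤ 0.11, so result = 1
~x: Gödel ¬ of 0.11 = 0 (operand ≠ 0)
((((((((((((((z -> z) -> y) -> x) -> z) -> ~z) -> x) -> z) -> x) -> x) -> x) -> x) -> y) -> x) -> ~x): 1 > 0, so result = 0
(((((((((((((((z -> z) -> y) -> x) -> z) -> ~z) -> x) -> z) -> x) -> x) -> x) -> x) -> y) -> x) -> ~x) -> z): 0 ≤ 0.39, so result = 1
((((((((((((((((z -> z) -> y) -> x) -> z) -> ~z) -> x) -> z) -> x) -> x) -> x) -> x) -> y) -> x) -> ~x) -> z) -> y): 1 > 0.08, so result = 0.08

0.08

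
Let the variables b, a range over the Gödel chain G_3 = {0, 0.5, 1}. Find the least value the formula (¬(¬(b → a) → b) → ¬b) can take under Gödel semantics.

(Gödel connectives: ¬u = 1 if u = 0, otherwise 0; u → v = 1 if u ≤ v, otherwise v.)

1.00

Every assignment gives 1. For instance at b = 0, a = 0:
  (b → a): 0 ≤ 0, so result = 1
  ¬(b → a): Gödel ¬ of 1 = 0 (operand ≠ 0)
  (¬(b → a) → b): 0 ≤ 0, so result = 1
  ¬(¬(b → a) → b): Gödel ¬ of 1 = 0 (operand ≠ 0)
  ¬b: Gödel ¬ of 0 = 1 (operand is 0)
  (¬(¬(b → a) → b) → ¬b): 0 ≤ 1, so result = 1
All 9 assignments give value 1 — the formula is a G_3-tautology.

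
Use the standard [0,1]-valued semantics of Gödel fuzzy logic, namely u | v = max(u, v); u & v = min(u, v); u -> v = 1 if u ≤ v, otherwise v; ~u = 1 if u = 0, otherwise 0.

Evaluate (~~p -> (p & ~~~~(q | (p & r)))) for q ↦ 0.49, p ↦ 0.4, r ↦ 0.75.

0.40

~p: Gödel ¬ of 0.4 = 0 (operand ≠ 0)
~~p: Gödel ¬ of 0 = 1 (operand is 0)
(p & r) = min(0.4, 0.75) = 0.4
(q | (p & r)) = max(0.49, 0.4) = 0.49
~(q | (p & r)): Gödel ¬ of 0.49 = 0 (operand ≠ 0)
~~(q | (p & r)): Gödel ¬ of 0 = 1 (operand is 0)
~~~(q | (p & r)): Gödel ¬ of 1 = 0 (operand ≠ 0)
~~~~(q | (p & r)): Gödel ¬ of 0 = 1 (operand is 0)
(p & ~~~~(q | (p & r))) = min(0.4, 1) = 0.4
(~~p -> (p & ~~~~(q | (p & r)))): 1 > 0.4, so result = 0.4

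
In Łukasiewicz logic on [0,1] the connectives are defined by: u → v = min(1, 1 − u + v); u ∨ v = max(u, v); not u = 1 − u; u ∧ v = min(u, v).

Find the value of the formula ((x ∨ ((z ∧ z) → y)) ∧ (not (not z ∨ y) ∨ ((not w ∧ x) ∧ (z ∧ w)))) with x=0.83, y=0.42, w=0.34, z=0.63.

(z ∧ z) = min(0.63, 0.63) = 0.63
((z ∧ z) → y): min(1, 1 − 0.63 + 0.42) = 0.79
(x ∨ ((z ∧ z) → y)) = max(0.83, 0.79) = 0.83
not z: Łukasiewicz ¬ gives 1 − 0.63 = 0.37
(not z ∨ y) = max(0.37, 0.42) = 0.42
not (not z ∨ y): Łukasiewicz ¬ gives 1 − 0.42 = 0.58
not w: Łukasiewicz ¬ gives 1 − 0.34 = 0.66
(not w ∧ x) = min(0.66, 0.83) = 0.66
(z ∧ w) = min(0.63, 0.34) = 0.34
((not w ∧ x) ∧ (z ∧ w)) = min(0.66, 0.34) = 0.34
(not (not z ∨ y) ∨ ((not w ∧ x) ∧ (z ∧ w))) = max(0.58, 0.34) = 0.58
((x ∨ ((z ∧ z) → y)) ∧ (not (not z ∨ y) ∨ ((not w ∧ x) ∧ (z ∧ w)))) = min(0.83, 0.58) = 0.58

0.58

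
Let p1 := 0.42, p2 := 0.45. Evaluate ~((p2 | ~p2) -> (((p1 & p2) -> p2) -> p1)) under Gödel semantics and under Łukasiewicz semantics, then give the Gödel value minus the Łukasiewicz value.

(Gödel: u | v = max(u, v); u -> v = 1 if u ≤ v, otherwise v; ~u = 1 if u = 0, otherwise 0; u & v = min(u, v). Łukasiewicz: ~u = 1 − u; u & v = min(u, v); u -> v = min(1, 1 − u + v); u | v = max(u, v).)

Gödel evaluation:
  ~p2: Gödel ¬ of 0.45 = 0 (operand ≠ 0)
  (p2 | ~p2) = max(0.45, 0) = 0.45
  (p1 & p2) = min(0.42, 0.45) = 0.42
  ((p1 & p2) -> p2): 0.42 ≤ 0.45, so result = 1
  (((p1 & p2) -> p2) -> p1): 1 > 0.42, so result = 0.42
  ((p2 | ~p2) -> (((p1 & p2) -> p2) -> p1)): 0.45 > 0.42, so result = 0.42
  ~((p2 | ~p2) -> (((p1 & p2) -> p2) -> p1)): Gödel ¬ of 0.42 = 0 (operand ≠ 0)
  Gödel value = 0
Łukasiewicz evaluation:
  ~p2: Łukasiewicz ¬ gives 1 − 0.45 = 0.55
  (p2 | ~p2) = max(0.45, 0.55) = 0.55
  (p1 & p2) = min(0.42, 0.45) = 0.42
  ((p1 & p2) -> p2): min(1, 1 − 0.42 + 0.45) = 1
  (((p1 & p2) -> p2) -> p1): min(1, 1 − 1 + 0.42) = 0.42
  ((p2 | ~p2) -> (((p1 & p2) -> p2) -> p1)): min(1, 1 − 0.55 + 0.42) = 0.87
  ~((p2 | ~p2) -> (((p1 & p2) -> p2) -> p1)): Łukasiewicz ¬ gives 1 − 0.87 = 0.13
  Łukasiewicz value = 0.13
Difference: 0 − 0.13 = -0.13

-0.13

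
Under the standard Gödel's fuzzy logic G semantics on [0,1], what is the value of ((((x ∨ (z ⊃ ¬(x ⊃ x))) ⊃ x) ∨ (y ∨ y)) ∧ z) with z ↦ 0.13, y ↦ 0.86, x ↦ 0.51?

0.13

(x ⊃ x): 0.51 ≤ 0.51, so result = 1
¬(x ⊃ x): Gödel ¬ of 1 = 0 (operand ≠ 0)
(z ⊃ ¬(x ⊃ x)): 0.13 > 0, so result = 0
(x ∨ (z ⊃ ¬(x ⊃ x))) = max(0.51, 0) = 0.51
((x ∨ (z ⊃ ¬(x ⊃ x))) ⊃ x): 0.51 ≤ 0.51, so result = 1
(y ∨ y) = max(0.86, 0.86) = 0.86
(((x ∨ (z ⊃ ¬(x ⊃ x))) ⊃ x) ∨ (y ∨ y)) = max(1, 0.86) = 1
((((x ∨ (z ⊃ ¬(x ⊃ x))) ⊃ x) ∨ (y ∨ y)) ∧ z) = min(1, 0.13) = 0.13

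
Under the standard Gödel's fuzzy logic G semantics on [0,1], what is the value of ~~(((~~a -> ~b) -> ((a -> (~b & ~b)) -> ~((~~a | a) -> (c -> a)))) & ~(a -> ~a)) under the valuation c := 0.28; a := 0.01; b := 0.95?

1.00

~a: Gödel ¬ of 0.01 = 0 (operand ≠ 0)
~~a: Gödel ¬ of 0 = 1 (operand is 0)
~b: Gödel ¬ of 0.95 = 0 (operand ≠ 0)
(~~a -> ~b): 1 > 0, so result = 0
~b: Gödel ¬ of 0.95 = 0 (operand ≠ 0)
~b: Gödel ¬ of 0.95 = 0 (operand ≠ 0)
(~b & ~b) = min(0, 0) = 0
(a -> (~b & ~b)): 0.01 > 0, so result = 0
~a: Gödel ¬ of 0.01 = 0 (operand ≠ 0)
~~a: Gödel ¬ of 0 = 1 (operand is 0)
(~~a | a) = max(1, 0.01) = 1
(c -> a): 0.28 > 0.01, so result = 0.01
((~~a | a) -> (c -> a)): 1 > 0.01, so result = 0.01
~((~~a | a) -> (c -> a)): Gödel ¬ of 0.01 = 0 (operand ≠ 0)
((a -> (~b & ~b)) -> ~((~~a | a) -> (c -> a))): 0 ≤ 0, so result = 1
((~~a -> ~b) -> ((a -> (~b & ~b)) -> ~((~~a | a) -> (c -> a)))): 0 ≤ 1, so result = 1
~a: Gödel ¬ of 0.01 = 0 (operand ≠ 0)
(a -> ~a): 0.01 > 0, so result = 0
~(a -> ~a): Gödel ¬ of 0 = 1 (operand is 0)
(((~~a -> ~b) -> ((a -> (~b & ~b)) -> ~((~~a | a) -> (c -> a)))) & ~(a -> ~a)) = min(1, 1) = 1
~(((~~a -> ~b) -> ((a -> (~b & ~b)) -> ~((~~a | a) -> (c -> a)))) & ~(a -> ~a)): Gödel ¬ of 1 = 0 (operand ≠ 0)
~~(((~~a -> ~b) -> ((a -> (~b & ~b)) -> ~((~~a | a) -> (c -> a)))) & ~(a -> ~a)): Gödel ¬ of 0 = 1 (operand is 0)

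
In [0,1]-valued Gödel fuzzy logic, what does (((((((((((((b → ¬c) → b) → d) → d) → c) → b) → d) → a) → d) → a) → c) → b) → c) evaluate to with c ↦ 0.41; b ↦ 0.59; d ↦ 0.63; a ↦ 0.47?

0.41

¬c: Gödel ¬ of 0.41 = 0 (operand ≠ 0)
(b → ¬c): 0.59 > 0, so result = 0
((b → ¬c) → b): 0 ≤ 0.59, so result = 1
(((b → ¬c) → b) → d): 1 > 0.63, so result = 0.63
((((b → ¬c) → b) → d) → d): 0.63 ≤ 0.63, so result = 1
(((((b → ¬c) → b) → d) → d) → c): 1 > 0.41, so result = 0.41
((((((b → ¬c) → b) → d) → d) → c) → b): 0.41 ≤ 0.59, so result = 1
(((((((b → ¬c) → b) → d) → d) → c) → b) → d): 1 > 0.63, so result = 0.63
((((((((b → ¬c) → b) → d) → d) → c) → b) → d) → a): 0.63 > 0.47, so result = 0.47
(((((((((b → ¬c) → b) → d) → d) → c) → b) → d) → a) → d): 0.47 ≤ 0.63, so result = 1
((((((((((b → ¬c) → b) → d) → d) → c) → b) → d) → a) → d) → a): 1 > 0.47, so result = 0.47
(((((((((((b → ¬c) → b) → d) → d) → c) → b) → d) → a) → d) → a) → c): 0.47 > 0.41, so result = 0.41
((((((((((((b → ¬c) → b) → d) → d) → c) → b) → d) → a) → d) → a) → c) → b): 0.41 ≤ 0.59, so result = 1
(((((((((((((b → ¬c) → b) → d) → d) → c) → b) → d) → a) → d) → a) → c) → b) → c): 1 > 0.41, so result = 0.41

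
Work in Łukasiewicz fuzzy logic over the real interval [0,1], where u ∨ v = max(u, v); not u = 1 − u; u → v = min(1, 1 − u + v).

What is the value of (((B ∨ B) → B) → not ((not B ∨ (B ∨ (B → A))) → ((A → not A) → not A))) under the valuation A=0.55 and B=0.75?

0.25

(B ∨ B) = max(0.75, 0.75) = 0.75
((B ∨ B) → B): min(1, 1 − 0.75 + 0.75) = 1
not B: Łukasiewicz ¬ gives 1 − 0.75 = 0.25
(B → A): min(1, 1 − 0.75 + 0.55) = 0.8
(B ∨ (B → A)) = max(0.75, 0.8) = 0.8
(not B ∨ (B ∨ (B → A))) = max(0.25, 0.8) = 0.8
not A: Łukasiewicz ¬ gives 1 − 0.55 = 0.45
(A → not A): min(1, 1 − 0.55 + 0.45) = 0.9
not A: Łukasiewicz ¬ gives 1 − 0.55 = 0.45
((A → not A) → not A): min(1, 1 − 0.9 + 0.45) = 0.55
((not B ∨ (B ∨ (B → A))) → ((A → not A) → not A)): min(1, 1 − 0.8 + 0.55) = 0.75
not ((not B ∨ (B ∨ (B → A))) → ((A → not A) → not A)): Łukasiewicz ¬ gives 1 − 0.75 = 0.25
(((B ∨ B) → B) → not ((not B ∨ (B ∨ (B → A))) → ((A → not A) → not A))): min(1, 1 − 1 + 0.25) = 0.25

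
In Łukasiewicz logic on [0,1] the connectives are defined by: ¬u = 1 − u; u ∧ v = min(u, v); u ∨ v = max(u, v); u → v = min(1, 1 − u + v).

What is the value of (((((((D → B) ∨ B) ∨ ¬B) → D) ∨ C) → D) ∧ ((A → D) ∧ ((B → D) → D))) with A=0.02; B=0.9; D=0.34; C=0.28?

0.90

(D → B): min(1, 1 − 0.34 + 0.9) = 1
((D → B) ∨ B) = max(1, 0.9) = 1
¬B: Łukasiewicz ¬ gives 1 − 0.9 = 0.1
(((D → B) ∨ B) ∨ ¬B) = max(1, 0.1) = 1
((((D → B) ∨ B) ∨ ¬B) → D): min(1, 1 − 1 + 0.34) = 0.34
(((((D → B) ∨ B) ∨ ¬B) → D) ∨ C) = max(0.34, 0.28) = 0.34
((((((D → B) ∨ B) ∨ ¬B) → D) ∨ C) → D): min(1, 1 − 0.34 + 0.34) = 1
(A → D): min(1, 1 − 0.02 + 0.34) = 1
(B → D): min(1, 1 − 0.9 + 0.34) = 0.44
((B → D) → D): min(1, 1 − 0.44 + 0.34) = 0.9
((A → D) ∧ ((B → D) → D)) = min(1, 0.9) = 0.9
(((((((D → B) ∨ B) ∨ ¬B) → D) ∨ C) → D) ∧ ((A → D) ∧ ((B → D) → D))) = min(1, 0.9) = 0.9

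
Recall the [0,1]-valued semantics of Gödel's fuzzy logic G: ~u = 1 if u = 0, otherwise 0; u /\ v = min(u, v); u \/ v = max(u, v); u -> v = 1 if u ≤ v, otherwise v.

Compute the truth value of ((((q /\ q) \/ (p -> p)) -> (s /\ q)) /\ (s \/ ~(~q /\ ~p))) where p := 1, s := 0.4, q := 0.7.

0.40

(q /\ q) = min(0.7, 0.7) = 0.7
(p -> p): 1 ≤ 1, so result = 1
((q /\ q) \/ (p -> p)) = max(0.7, 1) = 1
(s /\ q) = min(0.4, 0.7) = 0.4
(((q /\ q) \/ (p -> p)) -> (s /\ q)): 1 > 0.4, so result = 0.4
~q: Gödel ¬ of 0.7 = 0 (operand ≠ 0)
~p: Gödel ¬ of 1 = 0 (operand ≠ 0)
(~q /\ ~p) = min(0, 0) = 0
~(~q /\ ~p): Gödel ¬ of 0 = 1 (operand is 0)
(s \/ ~(~q /\ ~p)) = max(0.4, 1) = 1
((((q /\ q) \/ (p -> p)) -> (s /\ q)) /\ (s \/ ~(~q /\ ~p))) = min(0.4, 1) = 0.4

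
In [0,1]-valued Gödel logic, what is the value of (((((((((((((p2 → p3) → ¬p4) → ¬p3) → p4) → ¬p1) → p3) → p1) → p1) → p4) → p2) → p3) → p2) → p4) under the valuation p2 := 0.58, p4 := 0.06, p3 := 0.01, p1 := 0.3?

0.06

(p2 → p3): 0.58 > 0.01, so result = 0.01
¬p4: Gödel ¬ of 0.06 = 0 (operand ≠ 0)
((p2 → p3) → ¬p4): 0.01 > 0, so result = 0
¬p3: Gödel ¬ of 0.01 = 0 (operand ≠ 0)
(((p2 → p3) → ¬p4) → ¬p3): 0 ≤ 0, so result = 1
((((p2 → p3) → ¬p4) → ¬p3) → p4): 1 > 0.06, so result = 0.06
¬p1: Gödel ¬ of 0.3 = 0 (operand ≠ 0)
(((((p2 → p3) → ¬p4) → ¬p3) → p4) → ¬p1): 0.06 > 0, so result = 0
((((((p2 → p3) → ¬p4) → ¬p3) → p4) → ¬p1) → p3): 0 ≤ 0.01, so result = 1
(((((((p2 → p3) → ¬p4) → ¬p3) → p4) → ¬p1) → p3) → p1): 1 > 0.3, so result = 0.3
((((((((p2 → p3) → ¬p4) → ¬p3) → p4) → ¬p1) → p3) → p1) → p1): 0.3 ≤ 0.3, so result = 1
(((((((((p2 → p3) → ¬p4) → ¬p3) → p4) → ¬p1) → p3) → p1) → p1) → p4): 1 > 0.06, so result = 0.06
((((((((((p2 → p3) → ¬p4) → ¬p3) → p4) → ¬p1) → p3) → p1) → p1) → p4) → p2): 0.06 ≤ 0.58, so result = 1
(((((((((((p2 → p3) → ¬p4) → ¬p3) → p4) → ¬p1) → p3) → p1) → p1) → p4) → p2) → p3): 1 > 0.01, so result = 0.01
((((((((((((p2 → p3) → ¬p4) → ¬p3) → p4) → ¬p1) → p3) → p1) → p1) → p4) → p2) → p3) → p2): 0.01 ≤ 0.58, so result = 1
(((((((((((((p2 → p3) → ¬p4) → ¬p3) → p4) → ¬p1) → p3) → p1) → p1) → p4) → p2) → p3) → p2) → p4): 1 > 0.06, so result = 0.06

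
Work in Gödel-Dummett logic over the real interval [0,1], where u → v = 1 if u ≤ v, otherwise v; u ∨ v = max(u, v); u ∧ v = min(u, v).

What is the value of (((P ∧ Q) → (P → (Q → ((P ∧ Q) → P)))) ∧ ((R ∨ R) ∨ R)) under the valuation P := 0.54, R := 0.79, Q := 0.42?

0.79

(P ∧ Q) = min(0.54, 0.42) = 0.42
(P ∧ Q) = min(0.54, 0.42) = 0.42
((P ∧ Q) → P): 0.42 ≤ 0.54, so result = 1
(Q → ((P ∧ Q) → P)): 0.42 ≤ 1, so result = 1
(P → (Q → ((P ∧ Q) → P))): 0.54 ≤ 1, so result = 1
((P ∧ Q) → (P → (Q → ((P ∧ Q) → P)))): 0.42 ≤ 1, so result = 1
(R ∨ R) = max(0.79, 0.79) = 0.79
((R ∨ R) ∨ R) = max(0.79, 0.79) = 0.79
(((P ∧ Q) → (P → (Q → ((P ∧ Q) → P)))) ∧ ((R ∨ R) ∨ R)) = min(1, 0.79) = 0.79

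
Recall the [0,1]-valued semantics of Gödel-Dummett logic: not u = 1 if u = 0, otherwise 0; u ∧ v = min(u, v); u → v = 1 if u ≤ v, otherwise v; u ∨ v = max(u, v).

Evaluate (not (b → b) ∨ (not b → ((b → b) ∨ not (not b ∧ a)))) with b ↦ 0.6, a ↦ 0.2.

(b → b): 0.6 ≤ 0.6, so result = 1
not (b → b): Gödel ¬ of 1 = 0 (operand ≠ 0)
not b: Gödel ¬ of 0.6 = 0 (operand ≠ 0)
(b → b): 0.6 ≤ 0.6, so result = 1
not b: Gödel ¬ of 0.6 = 0 (operand ≠ 0)
(not b ∧ a) = min(0, 0.2) = 0
not (not b ∧ a): Gödel ¬ of 0 = 1 (operand is 0)
((b → b) ∨ not (not b ∧ a)) = max(1, 1) = 1
(not b → ((b → b) ∨ not (not b ∧ a))): 0 ≤ 1, so result = 1
(not (b → b) ∨ (not b → ((b → b) ∨ not (not b ∧ a)))) = max(0, 1) = 1

1.00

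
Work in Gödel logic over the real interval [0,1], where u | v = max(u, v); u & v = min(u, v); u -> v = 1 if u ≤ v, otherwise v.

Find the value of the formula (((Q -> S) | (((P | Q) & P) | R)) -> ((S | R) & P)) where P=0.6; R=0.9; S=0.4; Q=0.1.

0.60

(Q -> S): 0.1 ≤ 0.4, so result = 1
(P | Q) = max(0.6, 0.1) = 0.6
((P | Q) & P) = min(0.6, 0.6) = 0.6
(((P | Q) & P) | R) = max(0.6, 0.9) = 0.9
((Q -> S) | (((P | Q) & P) | R)) = max(1, 0.9) = 1
(S | R) = max(0.4, 0.9) = 0.9
((S | R) & P) = min(0.9, 0.6) = 0.6
(((Q -> S) | (((P | Q) & P) | R)) -> ((S | R) & P)): 1 > 0.6, so result = 0.6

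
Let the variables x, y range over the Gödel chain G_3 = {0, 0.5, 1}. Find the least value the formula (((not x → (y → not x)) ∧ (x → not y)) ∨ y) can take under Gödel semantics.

0.50

The minimum is attained at x = 0.5, y = 0.5:
  not x: Gödel ¬ of 0.5 = 0 (operand ≠ 0)
  not x: Gödel ¬ of 0.5 = 0 (operand ≠ 0)
  (y → not x): 0.5 > 0, so result = 0
  (not x → (y → not x)): 0 ≤ 0, so result = 1
  not y: Gödel ¬ of 0.5 = 0 (operand ≠ 0)
  (x → not y): 0.5 > 0, so result = 0
  ((not x → (y → not x)) ∧ (x → not y)) = min(1, 0) = 0
  (((not x → (y → not x)) ∧ (x → not y)) ∨ y) = max(0, 0.5) = 0.5
Checking all 9 assignments confirms none give a value below 0.50.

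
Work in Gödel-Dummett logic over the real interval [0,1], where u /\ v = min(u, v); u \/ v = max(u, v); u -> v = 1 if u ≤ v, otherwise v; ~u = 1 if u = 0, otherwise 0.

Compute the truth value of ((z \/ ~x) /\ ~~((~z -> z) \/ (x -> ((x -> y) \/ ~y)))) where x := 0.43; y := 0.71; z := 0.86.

0.86

~x: Gödel ¬ of 0.43 = 0 (operand ≠ 0)
(z \/ ~x) = max(0.86, 0) = 0.86
~z: Gödel ¬ of 0.86 = 0 (operand ≠ 0)
(~z -> z): 0 ≤ 0.86, so result = 1
(x -> y): 0.43 ≤ 0.71, so result = 1
~y: Gödel ¬ of 0.71 = 0 (operand ≠ 0)
((x -> y) \/ ~y) = max(1, 0) = 1
(x -> ((x -> y) \/ ~y)): 0.43 ≤ 1, so result = 1
((~z -> z) \/ (x -> ((x -> y) \/ ~y))) = max(1, 1) = 1
~((~z -> z) \/ (x -> ((x -> y) \/ ~y))): Gödel ¬ of 1 = 0 (operand ≠ 0)
~~((~z -> z) \/ (x -> ((x -> y) \/ ~y))): Gödel ¬ of 0 = 1 (operand is 0)
((z \/ ~x) /\ ~~((~z -> z) \/ (x -> ((x -> y) \/ ~y)))) = min(0.86, 1) = 0.86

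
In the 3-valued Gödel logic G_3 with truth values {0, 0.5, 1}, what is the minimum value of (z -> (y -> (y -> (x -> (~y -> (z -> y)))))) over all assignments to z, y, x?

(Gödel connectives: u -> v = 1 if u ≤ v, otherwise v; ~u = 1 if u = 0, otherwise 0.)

1.00

Every assignment gives 1. For instance at z = 0, y = 0, x = 0:
  ~y: Gödel ¬ of 0 = 1 (operand is 0)
  (z -> y): 0 ≤ 0, so result = 1
  (~y -> (z -> y)): 1 ≤ 1, so result = 1
  (x -> (~y -> (z -> y))): 0 ≤ 1, so result = 1
  (y -> (x -> (~y -> (z -> y)))): 0 ≤ 1, so result = 1
  (y -> (y -> (x -> (~y -> (z -> y))))): 0 ≤ 1, so result = 1
  (z -> (y -> (y -> (x -> (~y -> (z -> y)))))): 0 ≤ 1, so result = 1
All 27 assignments give value 1 — the formula is a G_3-tautology.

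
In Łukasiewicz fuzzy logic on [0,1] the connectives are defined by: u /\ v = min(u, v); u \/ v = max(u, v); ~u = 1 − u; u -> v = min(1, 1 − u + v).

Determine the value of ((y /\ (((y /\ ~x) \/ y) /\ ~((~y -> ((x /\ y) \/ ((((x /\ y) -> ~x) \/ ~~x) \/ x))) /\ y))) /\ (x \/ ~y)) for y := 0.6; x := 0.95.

0.40

~x: Łukasiewicz ¬ gives 1 − 0.95 = 0.05
(y /\ ~x) = min(0.6, 0.05) = 0.05
((y /\ ~x) \/ y) = max(0.05, 0.6) = 0.6
~y: Łukasiewicz ¬ gives 1 − 0.6 = 0.4
(x /\ y) = min(0.95, 0.6) = 0.6
(x /\ y) = min(0.95, 0.6) = 0.6
~x: Łukasiewicz ¬ gives 1 − 0.95 = 0.05
((x /\ y) -> ~x): min(1, 1 − 0.6 + 0.05) = 0.45
~x: Łukasiewicz ¬ gives 1 − 0.95 = 0.05
~~x: Łukasiewicz ¬ gives 1 − 0.05 = 0.95
(((x /\ y) -> ~x) \/ ~~x) = max(0.45, 0.95) = 0.95
((((x /\ y) -> ~x) \/ ~~x) \/ x) = max(0.95, 0.95) = 0.95
((x /\ y) \/ ((((x /\ y) -> ~x) \/ ~~x) \/ x)) = max(0.6, 0.95) = 0.95
(~y -> ((x /\ y) \/ ((((x /\ y) -> ~x) \/ ~~x) \/ x))): min(1, 1 − 0.4 + 0.95) = 1
((~y -> ((x /\ y) \/ ((((x /\ y) -> ~x) \/ ~~x) \/ x))) /\ y) = min(1, 0.6) = 0.6
~((~y -> ((x /\ y) \/ ((((x /\ y) -> ~x) \/ ~~x) \/ x))) /\ y): Łukasiewicz ¬ gives 1 − 0.6 = 0.4
(((y /\ ~x) \/ y) /\ ~((~y -> ((x /\ y) \/ ((((x /\ y) -> ~x) \/ ~~x) \/ x))) /\ y)) = min(0.6, 0.4) = 0.4
(y /\ (((y /\ ~x) \/ y) /\ ~((~y -> ((x /\ y) \/ ((((x /\ y) -> ~x) \/ ~~x) \/ x))) /\ y))) = min(0.6, 0.4) = 0.4
~y: Łukasiewicz ¬ gives 1 − 0.6 = 0.4
(x \/ ~y) = max(0.95, 0.4) = 0.95
((y /\ (((y /\ ~x) \/ y) /\ ~((~y -> ((x /\ y) \/ ((((x /\ y) -> ~x) \/ ~~x) \/ x))) /\ y))) /\ (x \/ ~y)) = min(0.4, 0.95) = 0.4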